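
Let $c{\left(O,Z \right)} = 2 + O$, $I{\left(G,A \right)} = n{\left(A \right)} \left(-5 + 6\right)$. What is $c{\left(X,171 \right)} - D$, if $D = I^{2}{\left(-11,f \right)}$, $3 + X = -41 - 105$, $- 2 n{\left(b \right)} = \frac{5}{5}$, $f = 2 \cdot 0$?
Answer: $- \frac{589}{4} \approx -147.25$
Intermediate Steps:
$f = 0$
$n{\left(b \right)} = - \frac{1}{2}$ ($n{\left(b \right)} = - \frac{5 \cdot \frac{1}{5}}{2} = \left(- \frac{1}{2}\right) 1 = - \frac{1}{2}$)
$I{\left(G,A \right)} = - \frac{1}{2}$ ($I{\left(G,A \right)} = - \frac{-5 + 6}{2} = \left(- \frac{1}{2}\right) 1 = - \frac{1}{2}$)
$X = -149$ ($X = -3 - 146 = -149$)
$D = \frac{1}{4}$ ($D = \left(- \frac{1}{2}\right)^{2} = \frac{1}{4} \approx 0.25$)
$c{\left(X,171 \right)} - D = \left(2 - 149\right) - \frac{1}{4} = -147 - \frac{1}{4} = - \frac{589}{4}$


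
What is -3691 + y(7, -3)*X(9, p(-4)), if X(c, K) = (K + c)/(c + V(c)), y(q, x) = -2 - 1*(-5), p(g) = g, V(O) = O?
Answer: -22141/6 ≈ -3690.2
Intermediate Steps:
y(q, x) = 3 (y(q, x) = -2 + 5 = 3)
X(c, K) = (K + c)/(2*c) (X(c, K) = (K + c)/(c + c) = (K + c)/((2*c)) = (K + c)*(1/(2*c)) = (K + c)/(2*c))
-3691 + y(7, -3)*X(9, p(-4)) = -3691 + 3*((1/2)*(-4 + 9)/9) = -3691 + 3*((1/2)*(1/9)*5) = -3691 + 3*(5/18) = -3691 + 5/6 = -22141/6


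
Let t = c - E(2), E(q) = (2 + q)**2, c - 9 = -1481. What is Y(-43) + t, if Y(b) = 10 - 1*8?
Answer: -1486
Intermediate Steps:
c = -1472 (c = 9 - 1481 = -1472)
Y(b) = 2 (Y(b) = 10 - 8 = 2)
t = -1488 (t = -1472 - (2 + 2)**2 = -1472 - 1*4**2 = -1472 - 1*16 = -1472 - 16 = -1488)
Y(-43) + t = 2 - 1488 = -1486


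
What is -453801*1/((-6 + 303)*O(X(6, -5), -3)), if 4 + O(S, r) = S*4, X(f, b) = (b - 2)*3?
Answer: 151267/8712 ≈ 17.363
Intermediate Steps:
X(f, b) = -6 + 3*b (X(f, b) = (-2 + b)*3 = -6 + 3*b)
O(S, r) = -4 + 4*S (O(S, r) = -4 + S*4 = -4 + 4*S)
-453801*1/((-6 + 303)*O(X(6, -5), -3)) = -453801*1/((-6 + 303)*(-4 + 4*(-6 + 3*(-5)))) = -453801*1/(297*(-4 + 4*(-6 - 15))) = -453801*1/(297*(-4 + 4*(-21))) = -453801*1/(297*(-4 - 84)) = -453801/((-88*297)) = -453801/(-26136) = -453801*(-1/26136) = 151267/8712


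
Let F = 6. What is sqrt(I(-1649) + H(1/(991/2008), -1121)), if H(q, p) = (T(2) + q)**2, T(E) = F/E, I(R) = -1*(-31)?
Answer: 2*sqrt(13813718)/991 ≈ 7.5009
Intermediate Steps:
I(R) = 31
T(E) = 6/E
H(q, p) = (3 + q)**2 (H(q, p) = (6/2 + q)**2 = (6*(1/2) + q)**2 = (3 + q)**2)
sqrt(I(-1649) + H(1/(991/2008), -1121)) = sqrt(31 + (3 + 1/(991/2008))**2) = sqrt(31 + (3 + 2008/991)**2) = sqrt(31 + (4981/991)**2) = sqrt(31 + 24810361/982081) = sqrt(55254872/982081) = 2*sqrt(13813718)/991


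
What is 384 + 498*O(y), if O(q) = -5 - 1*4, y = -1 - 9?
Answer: -4098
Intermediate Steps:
y = -10
O(q) = -9 (O(q) = -5 - 4 = -9)
384 + 498*O(y) = 384 + 498*(-9) = 384 - 4482 = -4098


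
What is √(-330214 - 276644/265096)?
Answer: I*√1450384738674378/66274 ≈ 574.64*I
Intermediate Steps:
√(-330214 - 276644/265096) = √(-330214 - 276644*1/265096) = √(-330214 - 69161/66274) = √(-21884671797/66274) = I*√1450384738674378/66274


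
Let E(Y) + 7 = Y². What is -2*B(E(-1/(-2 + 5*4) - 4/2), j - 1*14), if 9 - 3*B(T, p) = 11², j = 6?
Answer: 224/3 ≈ 74.667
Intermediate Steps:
E(Y) = -7 + Y²
B(T, p) = -112/3 (B(T, p) = 3 - ⅓*11² = 3 - ⅓*121 = 3 - 121/3 = -112/3)
-2*B(E(-1/(-2 + 5*4) - 4/2), j - 1*14) = -2*(-112/3) = 224/3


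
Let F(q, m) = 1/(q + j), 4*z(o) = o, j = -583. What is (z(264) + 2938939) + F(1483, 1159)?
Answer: 2645104501/900 ≈ 2.9390e+6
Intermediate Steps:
z(o) = o/4
F(q, m) = 1/(-583 + q) (F(q, m) = 1/(q - 583) = 1/(-583 + q))
(z(264) + 2938939) + F(1483, 1159) = ((1/4)*264 + 2938939) + 1/(-583 + 1483) = (66 + 2938939) + 1/900 = 2939005 + 1/900 = 2645104501/900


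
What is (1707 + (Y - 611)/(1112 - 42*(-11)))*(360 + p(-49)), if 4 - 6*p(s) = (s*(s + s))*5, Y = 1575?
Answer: -4893107131/787 ≈ -6.2174e+6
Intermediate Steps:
p(s) = ⅔ - 5*s²/3 (p(s) = ⅔ - s*(s + s)*5/6 = ⅔ - s*(2*s)*5/6 = ⅔ - 2*s²*5/6 = ⅔ - 5*s²/3)
(1707 + (Y - 611)/(1112 - 42*(-11)))*(360 + p(-49)) = (1707 + (1575 - 611)/(1112 - 42*(-11)))*(360 + (⅔ - 5/3*(-49)²)) = (1707 + 964/(1112 + 462))*(360 + (⅔ - 5/3*2401)) = (1707 + 964/1574)*(360 + (⅔ - 12005/3)) = (1707 + 964*(1/1574))*(360 - 4001) = (1707 + 482/787)*(-3641) = (1343891/787)*(-3641) = -4893107131/787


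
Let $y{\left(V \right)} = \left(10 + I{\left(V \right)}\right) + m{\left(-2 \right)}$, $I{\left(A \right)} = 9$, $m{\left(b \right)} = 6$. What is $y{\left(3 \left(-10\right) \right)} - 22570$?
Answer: $-22545$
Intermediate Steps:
$y{\left(V \right)} = 25$ ($y{\left(V \right)} = \left(10 + 9\right) + 6 = 19 + 6 = 25$)
$y{\left(3 \left(-10\right) \right)} - 22570 = 25 - 22570 = -22545$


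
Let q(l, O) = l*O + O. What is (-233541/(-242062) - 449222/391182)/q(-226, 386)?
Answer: 8691270151/4111926159557700 ≈ 2.1137e-6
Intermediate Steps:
q(l, O) = O + O*l (q(l, O) = O*l + O = O + O*l)
(-233541/(-242062) - 449222/391182)/q(-226, 386) = (-233541/(-242062) - 449222/391182)/((386*(1 - 226))) = (-233541*(-1/242062) - 449222*1/391182)/((386*(-225))) = (233541/242062 - 224611/195591)/(-86850) = -8691270151/47345148642*(-1/86850) = 8691270151/4111926159557700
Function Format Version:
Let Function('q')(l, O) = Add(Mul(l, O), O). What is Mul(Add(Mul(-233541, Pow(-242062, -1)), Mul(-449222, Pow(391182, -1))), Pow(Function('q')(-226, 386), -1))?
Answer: Rational(8691270151, 4111926159557700) ≈ 2.1137e-6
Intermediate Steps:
Function('q')(l, O) = Add(O, Mul(O, l)) (Function('q')(l, O) = Add(Mul(O, l), O) = Add(O, Mul(O, l)))
Mul(Add(Mul(-233541, Pow(-242062, -1)), Mul(-449222, Pow(391182, -1))), Pow(Function('q')(-226, 386), -1)) = Mul(Add(Mul(-233541, Pow(-242062, -1)), Mul(-449222, Pow(391182, -1))), Pow(Mul(386, Add(1, -226)), -1)) = Mul(Add(Mul(-233541, Rational(-1, 242062)), Mul(-449222, Rational(1, 391182))), Pow(Mul(386, -225), -1)) = Mul(Add(Rational(233541, 242062), Rational(-224611, 195591)), Pow(-86850, -1)) = Mul(Rational(-8691270151, 47345148642), Rational(-1, 86850)) = Rational(8691270151, 4111926159557700)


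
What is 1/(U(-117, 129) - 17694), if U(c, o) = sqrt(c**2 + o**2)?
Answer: -983/17391517 - sqrt(3370)/104349102 ≈ -5.7078e-5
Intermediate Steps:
1/(U(-117, 129) - 17694) = 1/(sqrt((-117)**2 + 129**2) - 17694) = 1/(sqrt(13689 + 16641) - 17694) = 1/(sqrt(30330) - 17694) = 1/(3*sqrt(3370) - 17694) = 1/(-17694 + 3*sqrt(3370))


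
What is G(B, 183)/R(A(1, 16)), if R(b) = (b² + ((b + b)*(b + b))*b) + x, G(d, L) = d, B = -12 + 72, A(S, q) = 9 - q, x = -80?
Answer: -60/1403 ≈ -0.042765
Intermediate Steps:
B = 60
R(b) = -80 + b² + 4*b³ (R(b) = (b² + ((b + b)*(b + b))*b) - 80 = (b² + ((2*b)*(2*b))*b) - 80 = (b² + (4*b²)*b) - 80 = (b² + 4*b³) - 80 = -80 + b² + 4*b³)
G(B, 183)/R(A(1, 16)) = 60/(-80 + (9 - 1*16)² + 4*(9 - 1*16)³) = 60/(-80 + (9 - 16)² + 4*(9 - 16)³) = 60/(-80 + (-7)² + 4*(-7)³) = 60/(-80 + 49 + 4*(-343)) = 60/(-80 + 49 - 1372) = 60/(-1403) = 60*(-1/1403) = -60/1403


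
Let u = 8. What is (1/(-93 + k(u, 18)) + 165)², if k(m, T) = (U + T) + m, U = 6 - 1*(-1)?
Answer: 97990201/3600 ≈ 27220.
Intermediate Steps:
U = 7 (U = 6 + 1 = 7)
k(m, T) = 7 + T + m (k(m, T) = (7 + T) + m = 7 + T + m)
(1/(-93 + k(u, 18)) + 165)² = (1/(-93 + (7 + 18 + 8)) + 165)² = (1/(-93 + 33) + 165)² = (1/(-60) + 165)² = (-1/60 + 165)² = (9899/60)² = 97990201/3600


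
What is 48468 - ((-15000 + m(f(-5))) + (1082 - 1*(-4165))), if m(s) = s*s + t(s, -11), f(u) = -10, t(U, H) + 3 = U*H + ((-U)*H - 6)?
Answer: 58130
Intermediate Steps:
t(U, H) = -9 (t(U, H) = -3 + (U*H + ((-U)*H - 6)) = -3 + (H*U + (-H*U - 6)) = -3 + (H*U + (-6 - H*U)) = -3 - 6 = -9)
m(s) = -9 + s² (m(s) = s*s - 9 = s² - 9 = -9 + s²)
48468 - ((-15000 + m(f(-5))) + (1082 - 1*(-4165))) = 48468 - ((-15000 + (-9 + (-10)²)) + (1082 - 1*(-4165))) = 48468 - ((-15000 + (-9 + 100)) + (1082 + 4165)) = 48468 - ((-15000 + 91) + 5247) = 48468 - (-14909 + 5247) = 48468 - 1*(-9662) = 48468 + 9662 = 58130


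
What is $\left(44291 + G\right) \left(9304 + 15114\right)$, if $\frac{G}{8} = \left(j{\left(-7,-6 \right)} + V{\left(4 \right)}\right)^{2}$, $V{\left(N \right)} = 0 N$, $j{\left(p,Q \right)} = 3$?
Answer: $1083255734$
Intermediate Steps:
$V{\left(N \right)} = 0$
$G = 72$ ($G = 8 \left(3 + 0\right)^{2} = 8 \cdot 3^{2} = 8 \cdot 9 = 72$)
$\left(44291 + G\right) \left(9304 + 15114\right) = \left(44291 + 72\right) \left(9304 + 15114\right) = 44363 \cdot 24418 = 1083255734$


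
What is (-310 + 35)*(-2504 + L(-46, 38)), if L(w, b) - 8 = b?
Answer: 675950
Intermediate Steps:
L(w, b) = 8 + b
(-310 + 35)*(-2504 + L(-46, 38)) = (-310 + 35)*(-2504 + (8 + 38)) = -275*(-2504 + 46) = -275*(-2458) = 675950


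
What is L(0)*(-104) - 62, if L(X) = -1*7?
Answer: 666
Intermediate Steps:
L(X) = -7
L(0)*(-104) - 62 = -7*(-104) - 62 = 728 - 62 = 666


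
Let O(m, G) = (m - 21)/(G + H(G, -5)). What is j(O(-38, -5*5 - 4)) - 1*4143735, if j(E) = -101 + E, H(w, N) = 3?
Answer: -107739677/26 ≈ -4.1438e+6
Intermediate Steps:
O(m, G) = (-21 + m)/(3 + G) (O(m, G) = (m - 21)/(G + 3) = (-21 + m)/(3 + G))
j(O(-38, -5*5 - 4)) - 1*4143735 = (-101 + (-21 - 38)/(3 + (-5*5 - 4))) - 1*4143735 = (-101 - 59/(3 + (-25 - 4))) - 4143735 = (-101 - 59/(3 - 29)) - 4143735 = (-101 - 59/(-26)) - 4143735 = (-101 - 1/26*(-59)) - 4143735 = (-101 + 59/26) - 4143735 = -2567/26 - 4143735 = -107739677/26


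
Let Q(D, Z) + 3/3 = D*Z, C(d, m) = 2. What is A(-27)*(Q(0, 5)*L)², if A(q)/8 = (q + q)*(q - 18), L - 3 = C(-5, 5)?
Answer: 486000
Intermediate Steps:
Q(D, Z) = -1 + D*Z
L = 5 (L = 3 + 2 = 5)
A(q) = 16*q*(-18 + q) (A(q) = 8*((q + q)*(q - 18)) = 8*((2*q)*(-18 + q)) = 8*(2*q*(-18 + q)) = 16*q*(-18 + q))
A(-27)*(Q(0, 5)*L)² = (16*(-27)*(-18 - 27))*((-1 + 0*5)*5)² = (16*(-27)*(-45))*((-1 + 0)*5)² = 19440*(-1*5)² = 19440*(-5)² = 19440*25 = 486000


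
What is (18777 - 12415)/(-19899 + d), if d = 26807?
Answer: 3181/3454 ≈ 0.92096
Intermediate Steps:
(18777 - 12415)/(-19899 + d) = (18777 - 12415)/(-19899 + 26807) = 6362/6908 = 6362*(1/6908) = 3181/3454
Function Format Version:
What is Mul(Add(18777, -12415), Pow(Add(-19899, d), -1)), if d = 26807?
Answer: Rational(3181, 3454) ≈ 0.92096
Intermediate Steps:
Mul(Add(18777, -12415), Pow(Add(-19899, d), -1)) = Mul(Add(18777, -12415), Pow(Add(-19899, 26807), -1)) = Mul(6362, Pow(6908, -1)) = Mul(6362, Rational(1, 6908)) = Rational(3181, 3454)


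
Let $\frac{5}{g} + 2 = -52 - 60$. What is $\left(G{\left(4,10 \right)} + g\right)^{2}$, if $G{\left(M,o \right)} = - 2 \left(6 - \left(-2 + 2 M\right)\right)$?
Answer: $\frac{25}{12996} \approx 0.0019237$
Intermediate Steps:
$g = - \frac{5}{114}$ ($g = \frac{5}{-2 - 112} = \frac{5}{-114} = 5 \left(- \frac{1}{114}\right) = - \frac{5}{114} \approx -0.04386$)
$G{\left(M,o \right)} = -16 + 4 M$ ($G{\left(M,o \right)} = - 2 \left(6 - \left(-2 + 2 M\right)\right) = - 2 \left(8 - 2 M\right) = -16 + 4 M$)
$\left(G{\left(4,10 \right)} + g\right)^{2} = \left(\left(-16 + 4 \cdot 4\right) - \frac{5}{114}\right)^{2} = \left(\left(-16 + 16\right) - \frac{5}{114}\right)^{2} = \left(0 - \frac{5}{114}\right)^{2} = \left(- \frac{5}{114}\right)^{2} = \frac{25}{12996}$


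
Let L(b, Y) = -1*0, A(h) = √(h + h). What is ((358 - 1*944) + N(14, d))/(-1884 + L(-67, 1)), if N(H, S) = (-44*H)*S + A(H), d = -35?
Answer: -10487/942 - √7/942 ≈ -11.135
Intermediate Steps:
A(h) = √2*√h (A(h) = √(2*h) = √2*√h)
N(H, S) = √2*√H - 44*H*S (N(H, S) = (-44*H)*S + √2*√H = -44*H*S + √2*√H = √2*√H - 44*H*S)
L(b, Y) = 0
((358 - 1*944) + N(14, d))/(-1884 + L(-67, 1)) = ((358 - 1*944) + (√2*√14 - 44*14*(-35)))/(-1884 + 0) = ((358 - 944) + (2*√7 + 21560))/(-1884) = (-586 + (21560 + 2*√7))*(-1/1884) = (20974 + 2*√7)*(-1/1884) = -10487/942 - √7/942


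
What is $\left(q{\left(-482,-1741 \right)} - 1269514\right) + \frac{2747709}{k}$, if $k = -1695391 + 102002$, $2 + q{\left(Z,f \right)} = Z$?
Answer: $- \frac{2023603590931}{1593389} \approx -1.27 \cdot 10^{6}$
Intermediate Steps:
$q{\left(Z,f \right)} = -2 + Z$
$k = -1593389$
$\left(q{\left(-482,-1741 \right)} - 1269514\right) + \frac{2747709}{k} = \left(\left(-2 - 482\right) - 1269514\right) + \frac{2747709}{-1593389} = \left(-484 - 1269514\right) + 2747709 \left(- \frac{1}{1593389}\right) = -1269998 - \frac{2747709}{1593389} = - \frac{2023603590931}{1593389}$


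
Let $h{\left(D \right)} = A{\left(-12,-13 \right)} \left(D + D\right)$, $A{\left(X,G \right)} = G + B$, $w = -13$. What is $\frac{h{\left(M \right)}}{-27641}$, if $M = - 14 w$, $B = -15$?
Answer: $\frac{10192}{27641} \approx 0.36873$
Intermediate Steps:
$M = 182$ ($M = \left(-14\right) \left(-13\right) = 182$)
$A{\left(X,G \right)} = -15 + G$ ($A{\left(X,G \right)} = G - 15 = -15 + G$)
$h{\left(D \right)} = - 56 D$ ($h{\left(D \right)} = \left(-15 - 13\right) \left(D + D\right) = - 28 \cdot 2 D = - 56 D$)
$\frac{h{\left(M \right)}}{-27641} = \frac{\left(-56\right) 182}{-27641} = \left(-10192\right) \left(- \frac{1}{27641}\right) = \frac{10192}{27641}$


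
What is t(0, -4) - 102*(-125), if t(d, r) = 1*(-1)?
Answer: 12749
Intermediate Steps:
t(d, r) = -1
t(0, -4) - 102*(-125) = -1 - 102*(-125) = -1 + 12750 = 12749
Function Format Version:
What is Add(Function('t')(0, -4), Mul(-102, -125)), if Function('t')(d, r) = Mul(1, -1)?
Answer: 12749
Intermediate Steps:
Function('t')(d, r) = -1
Add(Function('t')(0, -4), Mul(-102, -125)) = Add(-1, Mul(-102, -125)) = Add(-1, 12750) = 12749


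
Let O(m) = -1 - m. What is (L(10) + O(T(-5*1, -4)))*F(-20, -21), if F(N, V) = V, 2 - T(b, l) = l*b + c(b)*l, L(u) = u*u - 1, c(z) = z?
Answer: -2856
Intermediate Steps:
L(u) = -1 + u**2 (L(u) = u**2 - 1 = -1 + u**2)
T(b, l) = 2 - 2*b*l (T(b, l) = 2 - (l*b + b*l) = 2 - (b*l + b*l) = 2 - 2*b*l)
(L(10) + O(T(-5*1, -4)))*F(-20, -21) = ((-1 + 10**2) + (-1 - (2 - 2*(-5*1)*(-4))))*(-21) = ((-1 + 100) + (-1 - (2 - 2*(-5)*(-4))))*(-21) = (99 + (-1 - (2 - 40)))*(-21) = (99 + (-1 - 1*(-38)))*(-21) = (99 + (-1 + 38))*(-21) = (99 + 37)*(-21) = 136*(-21) = -2856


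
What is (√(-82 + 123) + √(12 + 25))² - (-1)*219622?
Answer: 219700 + 2*√1517 ≈ 2.1978e+5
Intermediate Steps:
(√(-82 + 123) + √(12 + 25))² - (-1)*219622 = (√41 + √37)² - 1*(-219622) = (√37 + √41)² + 219622 = 219622 + (√37 + √41)²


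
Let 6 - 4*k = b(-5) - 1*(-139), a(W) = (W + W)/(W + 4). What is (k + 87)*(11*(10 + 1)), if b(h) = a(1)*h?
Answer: 26257/4 ≈ 6564.3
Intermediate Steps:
a(W) = 2*W/(4 + W) (a(W) = (2*W)/(4 + W) = 2*W/(4 + W))
b(h) = 2*h/5 (b(h) = (2*1/(4 + 1))*h = (2*1/5)*h = (2*1*(⅕))*h = 2*h/5)
k = -131/4 (k = 3/2 - ((⅖)*(-5) - 1*(-139))/4 = 3/2 - (-2 + 139)/4 = 3/2 - ¼*137 = 3/2 - 137/4 = -131/4 ≈ -32.750)
(k + 87)*(11*(10 + 1)) = (-131/4 + 87)*(11*(10 + 1)) = 217*(11*11)/4 = (217/4)*121 = 26257/4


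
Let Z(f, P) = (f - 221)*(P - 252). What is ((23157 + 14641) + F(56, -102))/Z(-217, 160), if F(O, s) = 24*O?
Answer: 19571/20148 ≈ 0.97136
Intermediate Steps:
Z(f, P) = (-252 + P)*(-221 + f) (Z(f, P) = (-221 + f)*(-252 + P) = (-252 + P)*(-221 + f))
((23157 + 14641) + F(56, -102))/Z(-217, 160) = ((23157 + 14641) + 24*56)/(55692 - 252*(-217) - 221*160 + 160*(-217)) = (37798 + 1344)/(55692 + 54684 - 35360 - 34720) = 39142/40296 = 39142*(1/40296) = 19571/20148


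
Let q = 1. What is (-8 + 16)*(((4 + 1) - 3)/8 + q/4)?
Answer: 4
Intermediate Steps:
(-8 + 16)*(((4 + 1) - 3)/8 + q/4) = (-8 + 16)*(((4 + 1) - 3)/8 + 1/4) = 8*((5 - 3)*(⅛) + 1*(¼)) = 8*(2*(⅛) + ¼) = 8*(¼ + ¼) = 8*(½) = 4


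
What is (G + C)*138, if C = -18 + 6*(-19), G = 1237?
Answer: 152490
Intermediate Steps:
C = -132 (C = -18 - 114 = -132)
(G + C)*138 = (1237 - 132)*138 = 1105*138 = 152490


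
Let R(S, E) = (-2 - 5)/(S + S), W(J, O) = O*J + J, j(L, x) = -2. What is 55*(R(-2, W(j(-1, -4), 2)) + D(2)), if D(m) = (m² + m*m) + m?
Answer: 2585/4 ≈ 646.25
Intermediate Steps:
D(m) = m + 2*m² (D(m) = (m² + m²) + m = 2*m² + m = m + 2*m²)
W(J, O) = J + J*O (W(J, O) = J*O + J = J + J*O)
R(S, E) = -7/(2*S) (R(S, E) = -7*1/(2*S) = -7/(2*S))
55*(R(-2, W(j(-1, -4), 2)) + D(2)) = 55*(-7/2/(-2) + 2*(1 + 2*2)) = 55*(-7/2*(-½) + 2*(1 + 4)) = 55*(7/4 + 2*5) = 55*(7/4 + 10) = 55*(47/4) = 2585/4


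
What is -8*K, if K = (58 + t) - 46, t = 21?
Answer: -264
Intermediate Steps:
K = 33 (K = (58 + 21) - 46 = 79 - 46 = 33)
-8*K = -8*33 = -264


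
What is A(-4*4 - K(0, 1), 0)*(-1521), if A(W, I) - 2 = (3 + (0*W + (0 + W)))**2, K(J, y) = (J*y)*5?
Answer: -260091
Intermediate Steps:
K(J, y) = 5*J*y
A(W, I) = 2 + (3 + W)**2 (A(W, I) = 2 + (3 + (0*W + (0 + W)))**2 = 2 + (3 + (0 + W))**2 = 2 + (3 + W)**2)
A(-4*4 - K(0, 1), 0)*(-1521) = (2 + (3 + (-4*4 - 5*0))**2)*(-1521) = (2 + (3 + (-16 - 1*0))**2)*(-1521) = (2 + (3 + (-16 + 0))**2)*(-1521) = (2 + (3 - 16)**2)*(-1521) = (2 + (-13)**2)*(-1521) = (2 + 169)*(-1521) = 171*(-1521) = -260091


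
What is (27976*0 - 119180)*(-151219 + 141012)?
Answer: 1216470260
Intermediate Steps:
(27976*0 - 119180)*(-151219 + 141012) = (0 - 119180)*(-10207) = -119180*(-10207) = 1216470260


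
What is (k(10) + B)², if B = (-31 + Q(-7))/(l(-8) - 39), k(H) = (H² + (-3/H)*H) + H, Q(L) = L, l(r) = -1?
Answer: 4661281/400 ≈ 11653.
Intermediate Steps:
k(H) = -3 + H + H² (k(H) = (H² - 3) + H = (-3 + H²) + H = -3 + H + H²)
B = 19/20 (B = (-31 - 7)/(-1 - 39) = -38/(-40) = -38*(-1/40) = 19/20 ≈ 0.95000)
(k(10) + B)² = ((-3 + 10 + 10²) + 19/20)² = ((-3 + 10 + 100) + 19/20)² = (107 + 19/20)² = (2159/20)² = 4661281/400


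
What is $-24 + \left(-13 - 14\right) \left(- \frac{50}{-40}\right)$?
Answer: $- \frac{231}{4} \approx -57.75$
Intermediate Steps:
$-24 + \left(-13 - 14\right) \left(- \frac{50}{-40}\right) = -24 - 27 \left(\left(-50\right) \left(- \frac{1}{40}\right)\right) = -24 - \frac{135}{4} = - \frac{231}{4}$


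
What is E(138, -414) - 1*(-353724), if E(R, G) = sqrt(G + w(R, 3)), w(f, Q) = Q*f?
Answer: 353724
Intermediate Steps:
E(R, G) = sqrt(G + 3*R)
E(138, -414) - 1*(-353724) = sqrt(-414 + 3*138) - 1*(-353724) = sqrt(-414 + 414) + 353724 = sqrt(0) + 353724 = 0 + 353724 = 353724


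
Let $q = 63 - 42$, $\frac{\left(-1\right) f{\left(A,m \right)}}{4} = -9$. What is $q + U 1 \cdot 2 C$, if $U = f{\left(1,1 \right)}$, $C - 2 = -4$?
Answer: $-123$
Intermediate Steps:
$C = -2$ ($C = 2 - 4 = -2$)
$f{\left(A,m \right)} = 36$ ($f{\left(A,m \right)} = \left(-4\right) \left(-9\right) = 36$)
$U = 36$
$q = 21$
$q + U 1 \cdot 2 C = 21 + 36 \cdot 1 \cdot 2 \left(-2\right) = 21 + 36 \cdot 2 \left(-2\right) = 21 + 36 \left(-4\right) = 21 - 144 = -123$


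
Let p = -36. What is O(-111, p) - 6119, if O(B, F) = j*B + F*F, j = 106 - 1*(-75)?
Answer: -24914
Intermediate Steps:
j = 181 (j = 106 + 75 = 181)
O(B, F) = F² + 181*B (O(B, F) = 181*B + F*F = 181*B + F² = F² + 181*B)
O(-111, p) - 6119 = ((-36)² + 181*(-111)) - 6119 = (1296 - 20091) - 6119 = -18795 - 6119 = -24914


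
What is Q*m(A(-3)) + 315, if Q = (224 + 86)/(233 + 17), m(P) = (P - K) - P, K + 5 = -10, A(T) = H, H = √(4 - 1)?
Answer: 1668/5 ≈ 333.60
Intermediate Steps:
H = √3 ≈ 1.7320
A(T) = √3
K = -15 (K = -5 - 10 = -15)
m(P) = 15 (m(P) = (P - 1*(-15)) - P = (P + 15) - P = (15 + P) - P = 15)
Q = 31/25 (Q = 310/250 = 310*(1/250) = 31/25 ≈ 1.2400)
Q*m(A(-3)) + 315 = (31/25)*15 + 315 = 93/5 + 315 = 1668/5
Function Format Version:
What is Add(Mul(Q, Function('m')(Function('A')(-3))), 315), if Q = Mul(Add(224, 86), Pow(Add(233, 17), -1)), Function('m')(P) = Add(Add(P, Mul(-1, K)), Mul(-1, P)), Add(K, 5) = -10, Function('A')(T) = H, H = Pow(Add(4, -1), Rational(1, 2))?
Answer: Rational(1668, 5) ≈ 333.60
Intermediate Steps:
H = Pow(3, Rational(1, 2)) ≈ 1.7320
Function('A')(T) = Pow(3, Rational(1, 2))
K = -15 (K = Add(-5, -10) = -15)
Function('m')(P) = 15 (Function('m')(P) = Add(Add(P, Mul(-1, -15)), Mul(-1, P)) = Add(Add(P, 15), Mul(-1, P)) = Add(Add(15, P), Mul(-1, P)) = 15)
Q = Rational(31, 25) (Q = Mul(310, Pow(250, -1)) = Mul(310, Rational(1, 250)) = Rational(31, 25) ≈ 1.2400)
Add(Mul(Q, Function('m')(Function('A')(-3))), 315) = Add(Mul(Rational(31, 25), 15), 315) = Add(Rational(93, 5), 315) = Rational(1668, 5)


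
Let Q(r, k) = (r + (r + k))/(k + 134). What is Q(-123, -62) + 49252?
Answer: 886459/18 ≈ 49248.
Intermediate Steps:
Q(r, k) = (k + 2*r)/(134 + k) (Q(r, k) = (r + (k + r))/(134 + k) = (k + 2*r)/(134 + k))
Q(-123, -62) + 49252 = (-62 + 2*(-123))/(134 - 62) + 49252 = (-62 - 246)/72 + 49252 = (1/72)*(-308) + 49252 = -77/18 + 49252 = 886459/18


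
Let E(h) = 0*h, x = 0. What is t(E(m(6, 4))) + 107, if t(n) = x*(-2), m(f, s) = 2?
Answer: 107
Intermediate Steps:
E(h) = 0
t(n) = 0 (t(n) = 0*(-2) = 0)
t(E(m(6, 4))) + 107 = 0 + 107 = 107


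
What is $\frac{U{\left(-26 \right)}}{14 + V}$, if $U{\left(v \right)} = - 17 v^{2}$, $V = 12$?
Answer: $-442$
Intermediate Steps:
$\frac{U{\left(-26 \right)}}{14 + V} = \frac{\left(-17\right) \left(-26\right)^{2}}{14 + 12} = \frac{\left(-17\right) 676}{26} = \frac{1}{26} \left(-11492\right) = -442$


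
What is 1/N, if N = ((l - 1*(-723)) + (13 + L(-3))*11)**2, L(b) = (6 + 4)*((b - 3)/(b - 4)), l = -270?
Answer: 49/23348224 ≈ 2.0987e-6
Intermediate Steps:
L(b) = 10*(-3 + b)/(-4 + b) (L(b) = 10*((-3 + b)/(-4 + b)) = 10*(-3 + b)/(-4 + b))
N = 23348224/49 (N = ((-270 - 1*(-723)) + (13 + 10*(-3 - 3)/(-4 - 3))*11)**2 = ((-270 + 723) + (13 + 10*(-6)/(-7))*11)**2 = (453 + (13 + 10*(-1/7)*(-6))*11)**2 = (453 + (13 + 60/7)*11)**2 = (453 + (151/7)*11)**2 = (453 + 1661/7)**2 = (4832/7)**2 = 23348224/49 ≈ 4.7649e+5)
1/N = 1/(23348224/49) = 49/23348224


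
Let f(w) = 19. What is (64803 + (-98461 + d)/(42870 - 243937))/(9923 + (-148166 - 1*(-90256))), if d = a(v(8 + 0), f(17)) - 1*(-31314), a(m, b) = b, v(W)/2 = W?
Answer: -13029811929/9648602129 ≈ -1.3504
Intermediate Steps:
v(W) = 2*W
d = 31333 (d = 19 - 1*(-31314) = 19 + 31314 = 31333)
(64803 + (-98461 + d)/(42870 - 243937))/(9923 + (-148166 - 1*(-90256))) = (64803 + (-98461 + 31333)/(42870 - 243937))/(9923 + (-148166 - 1*(-90256))) = (64803 - 67128/(-201067))/(9923 + (-148166 + 90256)) = (64803 - 67128*(-1/201067))/(9923 - 57910) = (64803 + 67128/201067)/(-47987) = (13029811929/201067)*(-1/47987) = -13029811929/9648602129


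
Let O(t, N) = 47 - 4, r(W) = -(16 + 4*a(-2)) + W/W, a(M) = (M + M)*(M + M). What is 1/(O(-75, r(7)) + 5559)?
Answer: 1/5602 ≈ 0.00017851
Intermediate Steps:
a(M) = 4*M² (a(M) = (2*M)*(2*M) = 4*M²)
r(W) = -79 (r(W) = -4/(1/(4*(-2)² + 4)) + W/W = -4/(1/(4*4 + 4)) + 1 = -4/(1/(16 + 4)) + 1 = -4/(1/20) + 1 = -4/1/20 + 1 = -4*20 + 1 = -80 + 1 = -79)
O(t, N) = 43
1/(O(-75, r(7)) + 5559) = 1/(43 + 5559) = 1/5602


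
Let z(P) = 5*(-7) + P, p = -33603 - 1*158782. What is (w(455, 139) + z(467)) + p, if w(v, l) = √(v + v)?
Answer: -191953 + √910 ≈ -1.9192e+5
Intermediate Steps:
w(v, l) = √2*√v (w(v, l) = √(2*v) = √2*√v)
p = -192385 (p = -33603 - 158782 = -192385)
z(P) = -35 + P
(w(455, 139) + z(467)) + p = (√2*√455 + (-35 + 467)) - 192385 = (√910 + 432) - 192385 = (432 + √910) - 192385 = -191953 + √910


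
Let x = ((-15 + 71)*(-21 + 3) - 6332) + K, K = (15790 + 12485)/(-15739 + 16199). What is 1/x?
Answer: -92/669625 ≈ -0.00013739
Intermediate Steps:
K = 5655/92 (K = 28275/460 = 28275*(1/460) = 5655/92 ≈ 61.467)
x = -669625/92 (x = ((-15 + 71)*(-21 + 3) - 6332) + 5655/92 = (56*(-18) - 6332) + 5655/92 = (-1008 - 6332) + 5655/92 = -7340 + 5655/92 = -669625/92 ≈ -7278.5)
1/x = 1/(-669625/92) = -92/669625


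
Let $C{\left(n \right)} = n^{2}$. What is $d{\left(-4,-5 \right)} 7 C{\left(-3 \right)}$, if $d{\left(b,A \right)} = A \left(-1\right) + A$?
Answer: $0$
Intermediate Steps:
$d{\left(b,A \right)} = 0$ ($d{\left(b,A \right)} = - A + A = 0$)
$d{\left(-4,-5 \right)} 7 C{\left(-3 \right)} = 0 \cdot 7 \left(-3\right)^{2} = 0 \cdot 9 = 0$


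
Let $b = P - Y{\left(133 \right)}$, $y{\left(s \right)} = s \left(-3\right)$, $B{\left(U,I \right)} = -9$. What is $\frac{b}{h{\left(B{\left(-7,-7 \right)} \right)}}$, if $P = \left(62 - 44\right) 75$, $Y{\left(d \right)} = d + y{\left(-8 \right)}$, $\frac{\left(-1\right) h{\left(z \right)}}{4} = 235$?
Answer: $- \frac{1193}{940} \approx -1.2691$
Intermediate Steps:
$y{\left(s \right)} = - 3 s$
$h{\left(z \right)} = -940$ ($h{\left(z \right)} = \left(-4\right) 235 = -940$)
$Y{\left(d \right)} = 24 + d$ ($Y{\left(d \right)} = d - -24 = d + 24 = 24 + d$)
$P = 1350$ ($P = 18 \cdot 75 = 1350$)
$b = 1193$ ($b = 1350 - \left(24 + 133\right) = 1350 - 157 = 1193$)
$\frac{b}{h{\left(B{\left(-7,-7 \right)} \right)}} = \frac{1193}{-940} = 1193 \left(- \frac{1}{940}\right) = - \frac{1193}{940}$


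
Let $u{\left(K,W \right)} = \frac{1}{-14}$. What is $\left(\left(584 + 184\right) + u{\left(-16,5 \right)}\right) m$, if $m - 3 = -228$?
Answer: $- \frac{2418975}{14} \approx -1.7278 \cdot 10^{5}$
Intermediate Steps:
$u{\left(K,W \right)} = - \frac{1}{14}$
$m = -225$ ($m = 3 - 228 = -225$)
$\left(\left(584 + 184\right) + u{\left(-16,5 \right)}\right) m = \left(\left(584 + 184\right) - \frac{1}{14}\right) \left(-225\right) = \left(768 - \frac{1}{14}\right) \left(-225\right) = \frac{10751}{14} \left(-225\right) = - \frac{2418975}{14}$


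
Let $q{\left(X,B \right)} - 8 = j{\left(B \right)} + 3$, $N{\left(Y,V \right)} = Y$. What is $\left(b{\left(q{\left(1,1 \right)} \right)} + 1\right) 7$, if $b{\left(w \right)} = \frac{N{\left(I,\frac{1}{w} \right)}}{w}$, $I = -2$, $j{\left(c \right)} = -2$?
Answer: $\frac{49}{9} \approx 5.4444$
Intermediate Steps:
$q{\left(X,B \right)} = 9$ ($q{\left(X,B \right)} = 8 + \left(-2 + 3\right) = 8 + 1 = 9$)
$b{\left(w \right)} = - \frac{2}{w}$
$\left(b{\left(q{\left(1,1 \right)} \right)} + 1\right) 7 = \left(- \frac{2}{9} + 1\right) 7 = \frac{7}{9} \cdot 7 = \frac{49}{9}$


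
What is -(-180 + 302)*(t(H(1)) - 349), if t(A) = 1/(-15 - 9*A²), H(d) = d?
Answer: 510997/12 ≈ 42583.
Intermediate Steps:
-(-180 + 302)*(t(H(1)) - 349) = -(-180 + 302)*(-1/(15 + 9*1²) - 349) = -122*(-1/(15 + 9*1) - 349) = -122*(-1/(15 + 9) - 349) = -122*(-1/24 - 349) = -122*(-8377)/24 = -1*(-510997/12) = 510997/12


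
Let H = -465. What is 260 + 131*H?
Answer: -60655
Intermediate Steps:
260 + 131*H = 260 + 131*(-465) = 260 - 60915 = -60655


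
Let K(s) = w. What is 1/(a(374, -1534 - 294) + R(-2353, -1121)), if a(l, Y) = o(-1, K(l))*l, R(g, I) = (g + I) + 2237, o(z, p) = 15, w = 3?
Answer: 1/4373 ≈ 0.00022868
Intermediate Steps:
K(s) = 3
R(g, I) = 2237 + I + g (R(g, I) = (I + g) + 2237 = 2237 + I + g)
a(l, Y) = 15*l
1/(a(374, -1534 - 294) + R(-2353, -1121)) = 1/(15*374 + (2237 - 1121 - 2353)) = 1/(5610 - 1237) = 1/4373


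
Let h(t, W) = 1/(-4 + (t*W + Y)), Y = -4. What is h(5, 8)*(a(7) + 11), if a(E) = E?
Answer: 9/16 ≈ 0.56250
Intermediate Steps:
h(t, W) = 1/(-8 + W*t) (h(t, W) = 1/(-4 + (t*W - 4)) = 1/(-4 + (W*t - 4)) = 1/(-4 + (-4 + W*t)) = 1/(-8 + W*t))
h(5, 8)*(a(7) + 11) = (7 + 11)/(-8 + 8*5) = 18/(-8 + 40) = 18/32 = (1/32)*18 = 9/16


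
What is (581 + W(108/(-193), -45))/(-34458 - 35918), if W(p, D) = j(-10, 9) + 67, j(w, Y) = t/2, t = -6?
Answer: -645/70376 ≈ -0.0091650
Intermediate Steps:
j(w, Y) = -3 (j(w, Y) = -6/2 = -6*½ = -3)
W(p, D) = 64 (W(p, D) = -3 + 67 = 64)
(581 + W(108/(-193), -45))/(-34458 - 35918) = (581 + 64)/(-34458 - 35918) = 645/(-70376) = 645*(-1/70376) = -645/70376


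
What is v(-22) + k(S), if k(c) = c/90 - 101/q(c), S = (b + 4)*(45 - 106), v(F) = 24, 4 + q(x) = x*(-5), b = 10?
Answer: 309017/21330 ≈ 14.487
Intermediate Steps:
q(x) = -4 - 5*x (q(x) = -4 + x*(-5) = -4 - 5*x)
S = -854 (S = (10 + 4)*(45 - 106) = 14*(-61) = -854)
k(c) = -101/(-4 - 5*c) + c/90 (k(c) = c/90 - 101/(-4 - 5*c) = -101/(-4 - 5*c) + c/90)
v(-22) + k(S) = 24 + (9090 - 854*(4 + 5*(-854)))/(90*(4 + 5*(-854))) = 24 + (9090 - 854*(4 - 4270))/(90*(4 - 4270)) = 24 + (1/90)*(9090 - 854*(-4266))/(-4266) = 24 + (1/90)*(-1/4266)*(9090 + 3643164) = 24 + (1/90)*(-1/4266)*3652254 = 24 - 202903/21330 = 309017/21330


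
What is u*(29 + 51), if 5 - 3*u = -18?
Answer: 1840/3 ≈ 613.33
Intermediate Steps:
u = 23/3 (u = 5/3 - ⅓*(-18) = 5/3 + 6 = 23/3 ≈ 7.6667)
u*(29 + 51) = 23*(29 + 51)/3 = (23/3)*80 = 1840/3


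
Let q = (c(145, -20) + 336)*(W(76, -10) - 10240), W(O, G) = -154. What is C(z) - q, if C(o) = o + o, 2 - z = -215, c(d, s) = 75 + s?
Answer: 4064488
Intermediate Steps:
z = 217 (z = 2 - 1*(-215) = 2 + 215 = 217)
C(o) = 2*o
q = -4064054 (q = ((75 - 20) + 336)*(-154 - 10240) = (55 + 336)*(-10394) = 391*(-10394) = -4064054)
C(z) - q = 2*217 - 1*(-4064054) = 434 + 4064054 = 4064488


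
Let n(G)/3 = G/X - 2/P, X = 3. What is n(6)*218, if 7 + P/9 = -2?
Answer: 35752/27 ≈ 1324.1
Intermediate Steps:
P = -81 (P = -63 + 9*(-2) = -63 - 18 = -81)
n(G) = 2/27 + G (n(G) = 3*(G/3 - 2/(-81)) = 3*(G*(⅓) - 2*(-1/81)) = 3*(G/3 + 2/81) = 3*(2/81 + G/3) = 2/27 + G)
n(6)*218 = (2/27 + 6)*218 = (164/27)*218 = 35752/27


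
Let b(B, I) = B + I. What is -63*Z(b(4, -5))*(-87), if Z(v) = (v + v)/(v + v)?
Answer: 5481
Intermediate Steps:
Z(v) = 1 (Z(v) = (2*v)/((2*v)) = (2*v)*(1/(2*v)) = 1)
-63*Z(b(4, -5))*(-87) = -63*1*(-87) = -63*(-87) = 5481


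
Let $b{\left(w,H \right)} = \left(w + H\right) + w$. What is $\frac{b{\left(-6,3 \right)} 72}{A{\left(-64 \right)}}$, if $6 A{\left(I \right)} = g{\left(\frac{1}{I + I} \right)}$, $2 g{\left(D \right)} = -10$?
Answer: $\frac{3888}{5} \approx 777.6$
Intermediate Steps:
$b{\left(w,H \right)} = H + 2 w$ ($b{\left(w,H \right)} = \left(H + w\right) + w = H + 2 w$)
$g{\left(D \right)} = -5$ ($g{\left(D \right)} = \frac{1}{2} \left(-10\right) = -5$)
$A{\left(I \right)} = - \frac{5}{6}$ ($A{\left(I \right)} = \frac{1}{6} \left(-5\right) = - \frac{5}{6}$)
$\frac{b{\left(-6,3 \right)} 72}{A{\left(-64 \right)}} = \frac{\left(3 + 2 \left(-6\right)\right) 72}{- \frac{5}{6}} = \left(3 - 12\right) 72 \left(- \frac{6}{5}\right) = \left(-9\right) 72 \left(- \frac{6}{5}\right) = \left(-648\right) \left(- \frac{6}{5}\right) = \frac{3888}{5}$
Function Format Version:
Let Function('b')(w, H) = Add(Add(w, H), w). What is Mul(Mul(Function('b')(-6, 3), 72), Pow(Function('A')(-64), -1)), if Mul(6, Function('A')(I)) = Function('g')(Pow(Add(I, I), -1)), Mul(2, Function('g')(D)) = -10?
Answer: Rational(3888, 5) ≈ 777.60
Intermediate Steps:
Function('b')(w, H) = Add(H, Mul(2, w)) (Function('b')(w, H) = Add(Add(H, w), w) = Add(H, Mul(2, w)))
Function('g')(D) = -5 (Function('g')(D) = Mul(Rational(1, 2), -10) = -5)
Function('A')(I) = Rational(-5, 6) (Function('A')(I) = Mul(Rational(1, 6), -5) = Rational(-5, 6))
Mul(Mul(Function('b')(-6, 3), 72), Pow(Function('A')(-64), -1)) = Mul(Mul(Add(3, Mul(2, -6)), 72), Pow(Rational(-5, 6), -1)) = Mul(Mul(Add(3, -12), 72), Rational(-6, 5)) = Mul(Mul(-9, 72), Rational(-6, 5)) = Mul(-648, Rational(-6, 5)) = Rational(3888, 5)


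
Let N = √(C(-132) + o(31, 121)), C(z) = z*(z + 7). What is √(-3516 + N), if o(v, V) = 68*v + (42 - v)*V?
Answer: √(-3516 + √19939) ≈ 58.093*I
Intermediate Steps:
C(z) = z*(7 + z)
o(v, V) = 68*v + V*(42 - v)
N = √19939 (N = √(-132*(7 - 132) + (42*121 + 68*31 - 1*121*31)) = √(-132*(-125) + (5082 + 2108 - 3751)) = √(16500 + 3439) = √19939 ≈ 141.21)
√(-3516 + N) = √(-3516 + √19939)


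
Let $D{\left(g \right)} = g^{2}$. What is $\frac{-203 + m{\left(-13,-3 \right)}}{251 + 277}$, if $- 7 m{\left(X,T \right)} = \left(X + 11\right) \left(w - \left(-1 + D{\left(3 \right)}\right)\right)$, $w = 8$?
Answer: $- \frac{203}{528} \approx -0.38447$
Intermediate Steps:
$m{\left(X,T \right)} = 0$ ($m{\left(X,T \right)} = - \frac{\left(X + 11\right) \left(8 + \left(1 - 3^{2}\right)\right)}{7} = - \frac{\left(11 + X\right) \left(8 + \left(1 - 9\right)\right)}{7} = - \frac{\left(11 + X\right) \left(8 - 8\right)}{7} = - \frac{\left(11 + X\right) 0}{7} = \left(- \frac{1}{7}\right) 0 = 0$)
$\frac{-203 + m{\left(-13,-3 \right)}}{251 + 277} = \frac{-203 + 0}{251 + 277} = - \frac{203}{528}$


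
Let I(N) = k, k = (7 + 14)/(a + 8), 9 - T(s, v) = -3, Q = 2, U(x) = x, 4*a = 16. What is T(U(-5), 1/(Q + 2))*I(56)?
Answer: 21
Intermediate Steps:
a = 4 (a = (1/4)*16 = 4)
T(s, v) = 12 (T(s, v) = 9 - 1*(-3) = 9 + 3 = 12)
k = 7/4 (k = (7 + 14)/(4 + 8) = 21/12 = 21*(1/12) = 7/4 ≈ 1.7500)
I(N) = 7/4
T(U(-5), 1/(Q + 2))*I(56) = 12*(7/4) = 21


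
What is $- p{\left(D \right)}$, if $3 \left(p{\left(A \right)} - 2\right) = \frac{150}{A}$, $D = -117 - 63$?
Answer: $- \frac{31}{18} \approx -1.7222$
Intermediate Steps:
$D = -180$
$p{\left(A \right)} = 2 + \frac{50}{A}$ ($p{\left(A \right)} = 2 + \frac{150 \frac{1}{A}}{3} = 2 + \frac{50}{A}$)
$- p{\left(D \right)} = - (2 + \frac{50}{-180}) = - (2 + 50 \left(- \frac{1}{180}\right)) = - (2 - \frac{5}{18}) = \left(-1\right) \frac{31}{18} = - \frac{31}{18}$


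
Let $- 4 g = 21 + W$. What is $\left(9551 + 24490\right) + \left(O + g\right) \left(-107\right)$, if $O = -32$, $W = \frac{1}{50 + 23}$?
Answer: $\frac{5551959}{146} \approx 38027.0$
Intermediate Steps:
$W = \frac{1}{73} \approx 0.013699$
$g = - \frac{767}{146}$ ($g = - \frac{21 + \frac{1}{73}}{4} = \left(- \frac{1}{4}\right) \frac{1534}{73} = - \frac{767}{146} \approx -5.2534$)
$\left(9551 + 24490\right) + \left(O + g\right) \left(-107\right) = \left(9551 + 24490\right) + \left(-32 - \frac{767}{146}\right) \left(-107\right) = 34041 - - \frac{581973}{146} = 34041 + \frac{581973}{146} = \frac{5551959}{146}$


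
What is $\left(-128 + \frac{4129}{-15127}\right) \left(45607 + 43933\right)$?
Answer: $- \frac{173742072900}{15127} \approx -1.1486 \cdot 10^{7}$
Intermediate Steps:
$\left(-128 + \frac{4129}{-15127}\right) \left(45607 + 43933\right) = \left(-128 + 4129 \left(- \frac{1}{15127}\right)\right) 89540 = \left(-128 - \frac{4129}{15127}\right) 89540 = \left(- \frac{1940385}{15127}\right) 89540 = - \frac{173742072900}{15127}$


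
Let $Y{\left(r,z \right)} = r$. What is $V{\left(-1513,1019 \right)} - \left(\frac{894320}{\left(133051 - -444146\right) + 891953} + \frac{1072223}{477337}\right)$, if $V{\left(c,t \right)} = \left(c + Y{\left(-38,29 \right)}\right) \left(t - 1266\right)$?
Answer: $\frac{726097646723238}{1895350415} \approx 3.8309 \cdot 10^{5}$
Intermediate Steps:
$V{\left(c,t \right)} = \left(-1266 + t\right) \left(-38 + c\right)$ ($V{\left(c,t \right)} = \left(c - 38\right) \left(t - 1266\right) = \left(-38 + c\right) \left(-1266 + t\right) = \left(-1266 + t\right) \left(-38 + c\right)$)
$V{\left(-1513,1019 \right)} - \left(\frac{894320}{\left(133051 - -444146\right) + 891953} + \frac{1072223}{477337}\right) = \left(48108 - -1915458 - 38722 - 1541747\right) - \left(\frac{894320}{\left(133051 - -444146\right) + 891953} + \frac{1072223}{477337}\right) = \left(48108 + 1915458 - 38722 - 1541747\right) - \left(\frac{894320}{\left(133051 + 444146\right) + 891953} + 1072223 \cdot \frac{1}{477337}\right) = 383097 - \left(\frac{894320}{577197 + 891953} + \frac{28979}{12901}\right) = 383097 - \left(\frac{894320}{1469150} + \frac{28979}{12901}\right) = 383097 - \left(894320 \cdot \frac{1}{1469150} + \frac{28979}{12901}\right) = 383097 - \left(\frac{89432}{146915} + \frac{28979}{12901}\right) = 383097 - \frac{5411212017}{1895350415} = \frac{726097646723238}{1895350415}$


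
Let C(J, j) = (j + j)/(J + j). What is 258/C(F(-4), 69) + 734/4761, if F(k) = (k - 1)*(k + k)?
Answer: 970943/4761 ≈ 203.94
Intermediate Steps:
F(k) = 2*k*(-1 + k) (F(k) = (-1 + k)*(2*k) = 2*k*(-1 + k))
C(J, j) = 2*j/(J + j) (C(J, j) = (2*j)/(J + j) = 2*j/(J + j))
258/C(F(-4), 69) + 734/4761 = 258/((2*69/(2*(-4)*(-1 - 4) + 69))) + 734/4761 = 258/((2*69/(2*(-4)*(-5) + 69))) + 734*(1/4761) = 258/((2*69/(40 + 69))) + 734/4761 = 258/((2*69/109)) + 734/4761 = 258/((2*69*(1/109))) + 734/4761 = 258/(138/109) + 734/4761 = 258*(109/138) + 734/4761 = 4687/23 + 734/4761 = 970943/4761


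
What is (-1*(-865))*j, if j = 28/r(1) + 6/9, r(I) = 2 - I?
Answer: 74390/3 ≈ 24797.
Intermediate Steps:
j = 86/3 (j = 28/(2 - 1*1) + 6/9 = 28/(2 - 1) + 6*(1/9) = 28/1 + 2/3 = 28*1 + 2/3 = 28 + 2/3 = 86/3 ≈ 28.667)
(-1*(-865))*j = -1*(-865)*(86/3) = 865*(86/3) = 74390/3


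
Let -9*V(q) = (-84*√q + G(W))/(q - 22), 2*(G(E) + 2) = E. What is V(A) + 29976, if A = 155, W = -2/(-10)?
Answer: 18884881/630 + 4*√155/57 ≈ 29977.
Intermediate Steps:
W = ⅕ (W = -2*(-⅒) = ⅕ ≈ 0.20000)
G(E) = -2 + E/2
V(q) = -(-19/10 - 84*√q)/(9*(-22 + q)) (V(q) = -(-84*√q + (-2 + (½)*(⅕)))/(9*(q - 22)) = -(-84*√q + (-2 + ⅒))/(9*(-22 + q)) = -(-84*√q - 19/10)/(9*(-22 + q)) = -(-19/10 - 84*√q)/(9*(-22 + q)))
V(A) + 29976 = (19 + 840*√155)/(90*(-22 + 155)) + 29976 = (1/90)*(19 + 840*√155)/133 + 29976 = (1/90)*(1/133)*(19 + 840*√155) + 29976 = (1/630 + 4*√155/57) + 29976 = 18884881/630 + 4*√155/57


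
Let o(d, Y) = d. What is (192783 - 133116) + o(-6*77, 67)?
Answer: 59205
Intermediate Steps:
(192783 - 133116) + o(-6*77, 67) = (192783 - 133116) - 6*77 = 59667 - 462 = 59205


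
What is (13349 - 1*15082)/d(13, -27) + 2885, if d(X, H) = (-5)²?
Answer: 70392/25 ≈ 2815.7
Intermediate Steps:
d(X, H) = 25
(13349 - 1*15082)/d(13, -27) + 2885 = (13349 - 1*15082)/25 + 2885 = (13349 - 15082)*(1/25) + 2885 = -1733*1/25 + 2885 = -1733/25 + 2885 = 70392/25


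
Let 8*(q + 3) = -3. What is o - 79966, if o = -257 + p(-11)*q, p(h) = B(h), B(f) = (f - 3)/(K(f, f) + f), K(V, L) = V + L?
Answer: -3529875/44 ≈ -80224.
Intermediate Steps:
q = -27/8 (q = -3 + (1/8)*(-3) = -3 - 3/8 = -27/8 ≈ -3.3750)
K(V, L) = L + V
B(f) = (-3 + f)/(3*f) (B(f) = (f - 3)/((f + f) + f) = (-3 + f)/(2*f + f) = (-3 + f)/((3*f)) = (-3 + f)*(1/(3*f)) = (-3 + f)/(3*f))
p(h) = (-3 + h)/(3*h)
o = -11371/44 (o = -257 + ((1/3)*(-3 - 11)/(-11))*(-27/8) = -257 + ((1/3)*(-1/11)*(-14))*(-27/8) = -257 + (14/33)*(-27/8) = -257 - 63/44 = -11371/44 ≈ -258.43)
o - 79966 = -11371/44 - 79966 = -3529875/44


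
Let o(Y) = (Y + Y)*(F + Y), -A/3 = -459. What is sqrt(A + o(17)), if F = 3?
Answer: 11*sqrt(17) ≈ 45.354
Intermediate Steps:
A = 1377 (A = -3*(-459) = 1377)
o(Y) = 2*Y*(3 + Y) (o(Y) = (Y + Y)*(3 + Y) = (2*Y)*(3 + Y) = 2*Y*(3 + Y))
sqrt(A + o(17)) = sqrt(1377 + 2*17*(3 + 17)) = sqrt(1377 + 2*17*20) = sqrt(1377 + 680) = sqrt(2057) = 11*sqrt(17)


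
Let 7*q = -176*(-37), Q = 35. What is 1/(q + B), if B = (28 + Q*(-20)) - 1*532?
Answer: -7/1916 ≈ -0.0036534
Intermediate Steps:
q = 6512/7 (q = (-176*(-37))/7 = (⅐)*6512 = 6512/7 ≈ 930.29)
B = -1204 (B = (28 + 35*(-20)) - 1*532 = (28 - 700) - 532 = -672 - 532 = -1204)
1/(q + B) = 1/(6512/7 - 1204) = 1/(-1916/7) = -7/1916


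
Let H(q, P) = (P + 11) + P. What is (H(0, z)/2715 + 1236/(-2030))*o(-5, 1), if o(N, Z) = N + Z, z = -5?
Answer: 1341484/551145 ≈ 2.4340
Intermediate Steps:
H(q, P) = 11 + 2*P (H(q, P) = (11 + P) + P = 11 + 2*P)
(H(0, z)/2715 + 1236/(-2030))*o(-5, 1) = ((11 + 2*(-5))/2715 + 1236/(-2030))*(-5 + 1) = ((11 - 10)*(1/2715) + 1236*(-1/2030))*(-4) = (1*(1/2715) - 618/1015)*(-4) = (1/2715 - 618/1015)*(-4) = -335371/551145*(-4) = 1341484/551145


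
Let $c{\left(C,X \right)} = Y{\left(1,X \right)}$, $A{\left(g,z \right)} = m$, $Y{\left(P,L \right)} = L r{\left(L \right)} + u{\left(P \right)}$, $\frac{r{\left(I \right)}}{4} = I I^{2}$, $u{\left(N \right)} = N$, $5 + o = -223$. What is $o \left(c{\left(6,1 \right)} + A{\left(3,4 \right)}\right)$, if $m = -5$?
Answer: $0$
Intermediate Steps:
$o = -228$ ($o = -5 - 223 = -228$)
$r{\left(I \right)} = 4 I^{3}$ ($r{\left(I \right)} = 4 I I^{2} = 4 I^{3}$)
$Y{\left(P,L \right)} = P + 4 L^{4}$ ($Y{\left(P,L \right)} = L 4 L^{3} + P = 4 L^{4} + P = P + 4 L^{4}$)
$A{\left(g,z \right)} = -5$
$c{\left(C,X \right)} = 1 + 4 X^{4}$
$o \left(c{\left(6,1 \right)} + A{\left(3,4 \right)}\right) = - 228 \left(\left(1 + 4 \cdot 1^{4}\right) - 5\right) = - 228 \left(\left(1 + 4 \cdot 1\right) - 5\right) = - 228 \left(\left(1 + 4\right) - 5\right) = - 228 \left(5 - 5\right) = \left(-228\right) 0 = 0$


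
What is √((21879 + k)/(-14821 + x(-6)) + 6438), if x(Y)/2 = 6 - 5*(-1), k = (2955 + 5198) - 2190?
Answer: 2*√352394231970/14799 ≈ 80.225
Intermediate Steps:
k = 5963 (k = 8153 - 2190 = 5963)
x(Y) = 22 (x(Y) = 2*(6 - 5*(-1)) = 2*(6 + 5) = 2*11 = 22)
√((21879 + k)/(-14821 + x(-6)) + 6438) = √((21879 + 5963)/(-14821 + 22) + 6438) = √(27842/(-14799) + 6438) = √(27842*(-1/14799) + 6438) = √(-27842/14799 + 6438) = √(95248120/14799) = 2*√352394231970/14799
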